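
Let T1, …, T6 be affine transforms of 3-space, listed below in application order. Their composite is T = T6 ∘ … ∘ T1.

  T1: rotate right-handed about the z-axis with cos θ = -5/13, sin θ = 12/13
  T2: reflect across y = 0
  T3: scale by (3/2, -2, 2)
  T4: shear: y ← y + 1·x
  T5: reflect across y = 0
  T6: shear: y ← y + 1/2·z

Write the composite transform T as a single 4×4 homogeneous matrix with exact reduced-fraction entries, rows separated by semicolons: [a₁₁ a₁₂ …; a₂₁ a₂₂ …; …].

T1 = [-5/13 -12/13 0 0; 12/13 -5/13 0 0; 0 0 1 0; 0 0 0 1]
T2·T1 = [-5/13 -12/13 0 0; -12/13 5/13 0 0; 0 0 1 0; 0 0 0 1]
T3·…·T1 = [-15/26 -18/13 0 0; 24/13 -10/13 0 0; 0 0 2 0; 0 0 0 1]
T4·…·T1 = [-15/26 -18/13 0 0; 33/26 -28/13 0 0; 0 0 2 0; 0 0 0 1]
T5·…·T1 = [-15/26 -18/13 0 0; -33/26 28/13 0 0; 0 0 2 0; 0 0 0 1]
T6·…·T1 = [-15/26 -18/13 0 0; -33/26 28/13 1 0; 0 0 2 0; 0 0 0 1]

T = [-15/26 -18/13 0 0; -33/26 28/13 1 0; 0 0 2 0; 0 0 0 1]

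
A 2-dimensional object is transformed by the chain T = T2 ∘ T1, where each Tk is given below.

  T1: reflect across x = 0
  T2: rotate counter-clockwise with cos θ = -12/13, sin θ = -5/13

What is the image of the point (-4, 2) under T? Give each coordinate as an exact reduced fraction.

T1 reflect across x = 0: (-4, 2) → (4, 2)
T2 rotate counter-clockwise with cos θ = -12/13, sin θ = -5/13: (4, 2) → (-38/13, -44/13)

T(p) = (-38/13, -44/13)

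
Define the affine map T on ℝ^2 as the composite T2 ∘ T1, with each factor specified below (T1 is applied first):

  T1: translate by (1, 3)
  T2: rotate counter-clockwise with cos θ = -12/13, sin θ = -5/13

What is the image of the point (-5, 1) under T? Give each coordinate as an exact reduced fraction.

T(p) = (68/13, -28/13)

T1 translate by (1, 3): (-5, 1) → (-4, 4)
T2 rotate counter-clockwise with cos θ = -12/13, sin θ = -5/13: (-4, 4) → (68/13, -28/13)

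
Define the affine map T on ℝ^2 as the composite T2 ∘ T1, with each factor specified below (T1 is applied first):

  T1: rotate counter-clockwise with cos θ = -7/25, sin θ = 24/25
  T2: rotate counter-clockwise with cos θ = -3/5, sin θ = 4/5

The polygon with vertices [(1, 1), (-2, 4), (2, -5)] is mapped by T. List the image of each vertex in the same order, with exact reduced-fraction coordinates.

T1 rotate counter-clockwise with cos θ = -7/25, sin θ = 24/25: (1, 1) → (-31/25, 17/25); (-2, 4) → (-82/25, -76/25); (2, -5) → (106/25, 83/25)
T2 rotate counter-clockwise with cos θ = -3/5, sin θ = 4/5: (-31/25, 17/25) → (1/5, -7/5); (-82/25, -76/25) → (22/5, -4/5); (106/25, 83/25) → (-26/5, 7/5)

image vertices: (1/5, -7/5), (22/5, -4/5), (-26/5, 7/5)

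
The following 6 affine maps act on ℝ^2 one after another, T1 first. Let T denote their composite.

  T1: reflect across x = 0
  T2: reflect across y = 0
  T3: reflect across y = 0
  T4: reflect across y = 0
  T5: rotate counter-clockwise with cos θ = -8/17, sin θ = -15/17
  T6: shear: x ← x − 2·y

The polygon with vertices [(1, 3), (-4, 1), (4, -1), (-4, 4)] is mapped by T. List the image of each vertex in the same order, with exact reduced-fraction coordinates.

image vertices: (-115/17, 39/17), (57/17, -52/17), (-57/17, 52/17), (-36/17, -28/17)

T1 reflect across x = 0: (1, 3) → (-1, 3); (-4, 1) → (4, 1); (4, -1) → (-4, -1); (-4, 4) → (4, 4)
T2 reflect across y = 0: (-1, 3) → (-1, -3); (4, 1) → (4, -1); (-4, -1) → (-4, 1); (4, 4) → (4, -4)
T3 reflect across y = 0: (-1, -3) → (-1, 3); (4, -1) → (4, 1); (-4, 1) → (-4, -1); (4, -4) → (4, 4)
T4 reflect across y = 0: (-1, 3) → (-1, -3); (4, 1) → (4, -1); (-4, -1) → (-4, 1); (4, 4) → (4, -4)
T5 rotate counter-clockwise with cos θ = -8/17, sin θ = -15/17: (-1, -3) → (-37/17, 39/17); (4, -1) → (-47/17, -52/17); (-4, 1) → (47/17, 52/17); (4, -4) → (-92/17, -28/17)
T6 shear: x ← x − 2·y: (-37/17, 39/17) → (-115/17, 39/17); (-47/17, -52/17) → (57/17, -52/17); (47/17, 52/17) → (-57/17, 52/17); (-92/17, -28/17) → (-36/17, -28/17)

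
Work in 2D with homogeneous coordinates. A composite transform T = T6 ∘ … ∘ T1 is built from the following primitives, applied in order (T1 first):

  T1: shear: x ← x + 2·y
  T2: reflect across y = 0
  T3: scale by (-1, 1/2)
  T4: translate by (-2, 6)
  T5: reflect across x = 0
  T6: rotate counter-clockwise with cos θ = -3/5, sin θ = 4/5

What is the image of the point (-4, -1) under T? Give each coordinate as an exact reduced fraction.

T(p) = (-14/5, -71/10)

T1 shear: x ← x + 2·y: (-4, -1) → (-6, -1)
T2 reflect across y = 0: (-6, -1) → (-6, 1)
T3 scale by (-1, 1/2): (-6, 1) → (6, 1/2)
T4 translate by (-2, 6): (6, 1/2) → (4, 13/2)
T5 reflect across x = 0: (4, 13/2) → (-4, 13/2)
T6 rotate counter-clockwise with cos θ = -3/5, sin θ = 4/5: (-4, 13/2) → (-14/5, -71/10)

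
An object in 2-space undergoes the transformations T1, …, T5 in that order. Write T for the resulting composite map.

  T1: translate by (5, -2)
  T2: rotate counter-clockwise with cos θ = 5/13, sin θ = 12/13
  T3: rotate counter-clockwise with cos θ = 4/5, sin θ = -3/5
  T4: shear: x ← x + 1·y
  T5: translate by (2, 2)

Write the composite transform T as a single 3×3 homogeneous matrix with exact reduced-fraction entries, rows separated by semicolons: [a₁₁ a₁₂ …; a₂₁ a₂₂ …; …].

T = [89/65 23/65 529/65; 33/65 56/65 183/65; 0 0 1]

T1 = [1 0 5; 0 1 -2; 0 0 1]
T2·T1 = [5/13 -12/13 49/13; 12/13 5/13 50/13; 0 0 1]
T3·…·T1 = [56/65 -33/65 346/65; 33/65 56/65 53/65; 0 0 1]
T4·…·T1 = [89/65 23/65 399/65; 33/65 56/65 53/65; 0 0 1]
T5·…·T1 = [89/65 23/65 529/65; 33/65 56/65 183/65; 0 0 1]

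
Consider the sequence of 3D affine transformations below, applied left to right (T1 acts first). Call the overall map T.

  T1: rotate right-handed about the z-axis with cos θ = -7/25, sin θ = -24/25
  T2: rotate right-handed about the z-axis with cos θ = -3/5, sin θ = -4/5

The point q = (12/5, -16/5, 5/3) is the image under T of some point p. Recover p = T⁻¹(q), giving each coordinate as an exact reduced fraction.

T1 = [-7/25 24/25 0 0; -24/25 -7/25 0 0; 0 0 1 0; 0 0 0 1]
T2·T1 = [-3/5 -4/5 0 0; 4/5 -3/5 0 0; 0 0 1 0; 0 0 0 1]
det M = 1; M⁻¹ = [-3/5 4/5 0 0; -4/5 -3/5 0 0; 0 0 1 0; 0 0 0 1]
M⁻¹ · (12/5, -16/5, 5/3)ᵀ = (-4, 0, 5/3)ᵀ

p = (-4, 0, 5/3)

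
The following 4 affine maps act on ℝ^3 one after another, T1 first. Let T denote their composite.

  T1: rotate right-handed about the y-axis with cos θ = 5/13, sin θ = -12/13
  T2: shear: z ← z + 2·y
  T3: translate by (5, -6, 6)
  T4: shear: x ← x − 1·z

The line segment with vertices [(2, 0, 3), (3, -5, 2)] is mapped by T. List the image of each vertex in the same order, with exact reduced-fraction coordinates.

image vertices: (-6, -6, 9), (62/13, -11, -6/13)

T1 rotate right-handed about the y-axis with cos θ = 5/13, sin θ = -12/13: (2, 0, 3) → (-2, 0, 3); (3, -5, 2) → (-9/13, -5, 46/13)
T2 shear: z ← z + 2·y: (-2, 0, 3) → (-2, 0, 3); (-9/13, -5, 46/13) → (-9/13, -5, -84/13)
T3 translate by (5, -6, 6): (-2, 0, 3) → (3, -6, 9); (-9/13, -5, -84/13) → (56/13, -11, -6/13)
T4 shear: x ← x − 1·z: (3, -6, 9) → (-6, -6, 9); (56/13, -11, -6/13) → (62/13, -11, -6/13)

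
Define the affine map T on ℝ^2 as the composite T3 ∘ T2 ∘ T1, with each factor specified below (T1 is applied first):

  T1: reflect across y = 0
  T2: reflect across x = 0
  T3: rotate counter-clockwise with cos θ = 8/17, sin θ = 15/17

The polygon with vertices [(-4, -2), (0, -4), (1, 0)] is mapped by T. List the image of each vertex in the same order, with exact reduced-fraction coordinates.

image vertices: (2/17, 76/17), (-60/17, 32/17), (-8/17, -15/17)

T1 reflect across y = 0: (-4, -2) → (-4, 2); (0, -4) → (0, 4); (1, 0) → (1, 0)
T2 reflect across x = 0: (-4, 2) → (4, 2); (0, 4) → (0, 4); (1, 0) → (-1, 0)
T3 rotate counter-clockwise with cos θ = 8/17, sin θ = 15/17: (4, 2) → (2/17, 76/17); (0, 4) → (-60/17, 32/17); (-1, 0) → (-8/17, -15/17)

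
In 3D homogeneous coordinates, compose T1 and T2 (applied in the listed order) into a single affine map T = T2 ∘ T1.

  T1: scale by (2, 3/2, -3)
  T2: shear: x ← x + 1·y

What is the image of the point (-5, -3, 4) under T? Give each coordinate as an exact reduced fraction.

T(p) = (-29/2, -9/2, -12)

T1 scale by (2, 3/2, -3): (-5, -3, 4) → (-10, -9/2, -12)
T2 shear: x ← x + 1·y: (-10, -9/2, -12) → (-29/2, -9/2, -12)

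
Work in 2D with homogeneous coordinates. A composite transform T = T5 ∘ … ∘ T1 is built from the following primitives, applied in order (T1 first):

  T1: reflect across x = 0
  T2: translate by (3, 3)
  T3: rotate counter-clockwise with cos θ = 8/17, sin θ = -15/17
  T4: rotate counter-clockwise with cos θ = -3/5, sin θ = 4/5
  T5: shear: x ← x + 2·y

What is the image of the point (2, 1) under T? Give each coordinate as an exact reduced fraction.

T1 reflect across x = 0: (2, 1) → (-2, 1)
T2 translate by (3, 3): (-2, 1) → (1, 4)
T3 rotate counter-clockwise with cos θ = 8/17, sin θ = -15/17: (1, 4) → (4, 1)
T4 rotate counter-clockwise with cos θ = -3/5, sin θ = 4/5: (4, 1) → (-16/5, 13/5)
T5 shear: x ← x + 2·y: (-16/5, 13/5) → (2, 13/5)

T(p) = (2, 13/5)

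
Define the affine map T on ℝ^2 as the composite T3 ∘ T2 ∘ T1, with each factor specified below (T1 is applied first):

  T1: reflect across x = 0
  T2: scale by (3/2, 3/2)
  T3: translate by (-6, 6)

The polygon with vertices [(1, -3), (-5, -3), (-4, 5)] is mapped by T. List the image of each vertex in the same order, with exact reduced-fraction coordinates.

T1 reflect across x = 0: (1, -3) → (-1, -3); (-5, -3) → (5, -3); (-4, 5) → (4, 5)
T2 scale by (3/2, 3/2): (-1, -3) → (-3/2, -9/2); (5, -3) → (15/2, -9/2); (4, 5) → (6, 15/2)
T3 translate by (-6, 6): (-3/2, -9/2) → (-15/2, 3/2); (15/2, -9/2) → (3/2, 3/2); (6, 15/2) → (0, 27/2)

image vertices: (-15/2, 3/2), (3/2, 3/2), (0, 27/2)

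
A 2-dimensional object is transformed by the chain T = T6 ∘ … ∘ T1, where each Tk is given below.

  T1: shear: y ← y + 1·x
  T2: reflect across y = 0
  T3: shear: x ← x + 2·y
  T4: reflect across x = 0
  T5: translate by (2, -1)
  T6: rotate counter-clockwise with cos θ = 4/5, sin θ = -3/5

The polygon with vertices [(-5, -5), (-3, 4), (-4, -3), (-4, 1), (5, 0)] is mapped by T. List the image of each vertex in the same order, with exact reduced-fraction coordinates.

T1 shear: y ← y + 1·x: (-5, -5) → (-5, -10); (-3, 4) → (-3, 1); (-4, -3) → (-4, -7); (-4, 1) → (-4, -3); (5, 0) → (5, 5)
T2 reflect across y = 0: (-5, -10) → (-5, 10); (-3, 1) → (-3, -1); (-4, -7) → (-4, 7); (-4, -3) → (-4, 3); (5, 5) → (5, -5)
T3 shear: x ← x + 2·y: (-5, 10) → (15, 10); (-3, -1) → (-5, -1); (-4, 7) → (10, 7); (-4, 3) → (2, 3); (5, -5) → (-5, -5)
T4 reflect across x = 0: (15, 10) → (-15, 10); (-5, -1) → (5, -1); (10, 7) → (-10, 7); (2, 3) → (-2, 3); (-5, -5) → (5, -5)
T5 translate by (2, -1): (-15, 10) → (-13, 9); (5, -1) → (7, -2); (-10, 7) → (-8, 6); (-2, 3) → (0, 2); (5, -5) → (7, -6)
T6 rotate counter-clockwise with cos θ = 4/5, sin θ = -3/5: (-13, 9) → (-5, 15); (7, -2) → (22/5, -29/5); (-8, 6) → (-14/5, 48/5); (0, 2) → (6/5, 8/5); (7, -6) → (2, -9)

image vertices: (-5, 15), (22/5, -29/5), (-14/5, 48/5), (6/5, 8/5), (2, -9)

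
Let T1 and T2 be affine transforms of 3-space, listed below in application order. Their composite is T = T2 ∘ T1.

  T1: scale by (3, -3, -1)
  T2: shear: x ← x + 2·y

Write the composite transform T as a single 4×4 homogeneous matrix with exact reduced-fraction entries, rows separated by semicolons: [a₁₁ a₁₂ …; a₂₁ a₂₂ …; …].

T1 = [3 0 0 0; 0 -3 0 0; 0 0 -1 0; 0 0 0 1]
T2·T1 = [3 -6 0 0; 0 -3 0 0; 0 0 -1 0; 0 0 0 1]

T = [3 -6 0 0; 0 -3 0 0; 0 0 -1 0; 0 0 0 1]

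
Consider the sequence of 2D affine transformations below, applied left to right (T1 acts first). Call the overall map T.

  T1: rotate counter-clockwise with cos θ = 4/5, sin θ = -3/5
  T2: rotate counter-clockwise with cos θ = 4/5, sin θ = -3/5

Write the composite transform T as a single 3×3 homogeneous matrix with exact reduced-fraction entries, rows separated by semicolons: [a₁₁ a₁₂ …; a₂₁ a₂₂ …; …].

T1 = [4/5 3/5 0; -3/5 4/5 0; 0 0 1]
T2·T1 = [7/25 24/25 0; -24/25 7/25 0; 0 0 1]

T = [7/25 24/25 0; -24/25 7/25 0; 0 0 1]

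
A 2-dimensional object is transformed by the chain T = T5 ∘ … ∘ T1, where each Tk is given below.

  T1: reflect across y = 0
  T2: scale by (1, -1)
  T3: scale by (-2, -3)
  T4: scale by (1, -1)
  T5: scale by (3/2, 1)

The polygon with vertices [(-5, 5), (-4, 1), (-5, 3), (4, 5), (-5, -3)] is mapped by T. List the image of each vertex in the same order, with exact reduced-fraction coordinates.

T1 reflect across y = 0: (-5, 5) → (-5, -5); (-4, 1) → (-4, -1); (-5, 3) → (-5, -3); (4, 5) → (4, -5); (-5, -3) → (-5, 3)
T2 scale by (1, -1): (-5, -5) → (-5, 5); (-4, -1) → (-4, 1); (-5, -3) → (-5, 3); (4, -5) → (4, 5); (-5, 3) → (-5, -3)
T3 scale by (-2, -3): (-5, 5) → (10, -15); (-4, 1) → (8, -3); (-5, 3) → (10, -9); (4, 5) → (-8, -15); (-5, -3) → (10, 9)
T4 scale by (1, -1): (10, -15) → (10, 15); (8, -3) → (8, 3); (10, -9) → (10, 9); (-8, -15) → (-8, 15); (10, 9) → (10, -9)
T5 scale by (3/2, 1): (10, 15) → (15, 15); (8, 3) → (12, 3); (10, 9) → (15, 9); (-8, 15) → (-12, 15); (10, -9) → (15, -9)

image vertices: (15, 15), (12, 3), (15, 9), (-12, 15), (15, -9)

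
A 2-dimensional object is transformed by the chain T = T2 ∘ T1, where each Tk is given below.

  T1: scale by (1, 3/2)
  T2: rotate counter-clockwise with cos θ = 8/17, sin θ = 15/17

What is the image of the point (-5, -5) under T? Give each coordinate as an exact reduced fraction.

T(p) = (145/34, -135/17)

T1 scale by (1, 3/2): (-5, -5) → (-5, -15/2)
T2 rotate counter-clockwise with cos θ = 8/17, sin θ = 15/17: (-5, -15/2) → (145/34, -135/17)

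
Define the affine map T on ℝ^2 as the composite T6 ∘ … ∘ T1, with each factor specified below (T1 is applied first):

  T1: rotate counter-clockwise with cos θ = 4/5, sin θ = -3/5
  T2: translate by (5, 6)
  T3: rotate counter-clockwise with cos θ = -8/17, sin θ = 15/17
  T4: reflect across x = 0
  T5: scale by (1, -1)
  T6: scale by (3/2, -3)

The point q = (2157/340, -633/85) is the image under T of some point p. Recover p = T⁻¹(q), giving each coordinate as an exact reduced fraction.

T1 = [4/5 3/5 0; -3/5 4/5 0; 0 0 1]
T2·T1 = [4/5 3/5 5; -3/5 4/5 6; 0 0 1]
T3·…·T1 = [13/85 -84/85 -130/17; 84/85 13/85 27/17; 0 0 1]
T4·…·T1 = [-13/85 84/85 130/17; 84/85 13/85 27/17; 0 0 1]
T5·…·T1 = [-13/85 84/85 130/17; -84/85 -13/85 -27/17; 0 0 1]
T6·…·T1 = [-39/170 126/85 195/17; 252/85 39/85 81/17; 0 0 1]
det M = -9/2; M⁻¹ = [-26/255 28/85 -2/5; 56/85 13/255 -39/5; 0 0 1]
M⁻¹ · (2157/340, -633/85)ᵀ = (-7/2, -4)ᵀ

p = (-7/2, -4)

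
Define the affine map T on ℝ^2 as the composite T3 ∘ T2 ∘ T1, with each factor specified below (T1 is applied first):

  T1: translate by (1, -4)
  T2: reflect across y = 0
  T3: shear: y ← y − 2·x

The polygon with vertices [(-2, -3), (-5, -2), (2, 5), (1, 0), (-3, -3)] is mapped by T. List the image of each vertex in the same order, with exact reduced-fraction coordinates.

T1 translate by (1, -4): (-2, -3) → (-1, -7); (-5, -2) → (-4, -6); (2, 5) → (3, 1); (1, 0) → (2, -4); (-3, -3) → (-2, -7)
T2 reflect across y = 0: (-1, -7) → (-1, 7); (-4, -6) → (-4, 6); (3, 1) → (3, -1); (2, -4) → (2, 4); (-2, -7) → (-2, 7)
T3 shear: y ← y − 2·x: (-1, 7) → (-1, 9); (-4, 6) → (-4, 14); (3, -1) → (3, -7); (2, 4) → (2, 0); (-2, 7) → (-2, 11)

image vertices: (-1, 9), (-4, 14), (3, -7), (2, 0), (-2, 11)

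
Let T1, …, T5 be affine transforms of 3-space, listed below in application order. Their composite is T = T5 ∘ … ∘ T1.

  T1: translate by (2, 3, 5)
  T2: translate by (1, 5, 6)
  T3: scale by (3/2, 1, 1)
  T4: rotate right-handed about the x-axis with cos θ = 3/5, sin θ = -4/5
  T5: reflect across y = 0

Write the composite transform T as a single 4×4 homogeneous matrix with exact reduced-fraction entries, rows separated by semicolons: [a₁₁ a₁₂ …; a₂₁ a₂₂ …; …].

T1 = [1 0 0 2; 0 1 0 3; 0 0 1 5; 0 0 0 1]
T2·T1 = [1 0 0 3; 0 1 0 8; 0 0 1 11; 0 0 0 1]
T3·…·T1 = [3/2 0 0 9/2; 0 1 0 8; 0 0 1 11; 0 0 0 1]
T4·…·T1 = [3/2 0 0 9/2; 0 3/5 4/5 68/5; 0 -4/5 3/5 1/5; 0 0 0 1]
T5·…·T1 = [3/2 0 0 9/2; 0 -3/5 -4/5 -68/5; 0 -4/5 3/5 1/5; 0 0 0 1]

T = [3/2 0 0 9/2; 0 -3/5 -4/5 -68/5; 0 -4/5 3/5 1/5; 0 0 0 1]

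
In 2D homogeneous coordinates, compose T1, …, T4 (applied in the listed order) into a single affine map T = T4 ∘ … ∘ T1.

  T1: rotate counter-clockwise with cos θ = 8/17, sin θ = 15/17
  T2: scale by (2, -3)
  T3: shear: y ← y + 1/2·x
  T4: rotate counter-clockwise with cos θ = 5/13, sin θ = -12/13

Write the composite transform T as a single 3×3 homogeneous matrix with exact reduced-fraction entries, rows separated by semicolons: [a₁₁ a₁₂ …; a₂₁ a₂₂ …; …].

T = [-28/17 -618/221 0; -29/17 165/221 0; 0 0 1]

T1 = [8/17 -15/17 0; 15/17 8/17 0; 0 0 1]
T2·T1 = [16/17 -30/17 0; -45/17 -24/17 0; 0 0 1]
T3·…·T1 = [16/17 -30/17 0; -37/17 -39/17 0; 0 0 1]
T4·…·T1 = [-28/17 -618/221 0; -29/17 165/221 0; 0 0 1]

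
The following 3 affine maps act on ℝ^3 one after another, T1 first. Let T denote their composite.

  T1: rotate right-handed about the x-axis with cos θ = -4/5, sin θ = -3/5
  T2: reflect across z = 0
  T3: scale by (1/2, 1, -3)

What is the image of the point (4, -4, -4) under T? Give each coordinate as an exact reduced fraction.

T(p) = (2, 4/5, 84/5)

T1 rotate right-handed about the x-axis with cos θ = -4/5, sin θ = -3/5: (4, -4, -4) → (4, 4/5, 28/5)
T2 reflect across z = 0: (4, 4/5, 28/5) → (4, 4/5, -28/5)
T3 scale by (1/2, 1, -3): (4, 4/5, -28/5) → (2, 4/5, 84/5)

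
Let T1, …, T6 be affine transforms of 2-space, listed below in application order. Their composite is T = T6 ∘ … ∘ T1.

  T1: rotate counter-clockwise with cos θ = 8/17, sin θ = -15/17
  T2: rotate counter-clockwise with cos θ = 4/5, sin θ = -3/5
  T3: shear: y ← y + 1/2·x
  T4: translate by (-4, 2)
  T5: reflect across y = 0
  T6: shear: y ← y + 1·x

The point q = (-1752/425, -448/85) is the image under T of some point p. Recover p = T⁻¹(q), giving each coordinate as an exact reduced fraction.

T1 = [8/17 15/17 0; -15/17 8/17 0; 0 0 1]
T2·T1 = [-13/85 84/85 0; -84/85 -13/85 0; 0 0 1]
T3·…·T1 = [-13/85 84/85 0; -181/170 29/85 0; 0 0 1]
T4·…·T1 = [-13/85 84/85 -4; -181/170 29/85 2; 0 0 1]
T5·…·T1 = [-13/85 84/85 -4; 181/170 -29/85 -2; 0 0 1]
T6·…·T1 = [-13/85 84/85 -4; 31/34 11/17 -6; 0 0 1]
det M = -1; M⁻¹ = [-11/17 84/85 284/85; 31/34 13/85 388/85; 0 0 1]
M⁻¹ · (-1752/425, -448/85)ᵀ = (4/5, 0)ᵀ

p = (4/5, 0)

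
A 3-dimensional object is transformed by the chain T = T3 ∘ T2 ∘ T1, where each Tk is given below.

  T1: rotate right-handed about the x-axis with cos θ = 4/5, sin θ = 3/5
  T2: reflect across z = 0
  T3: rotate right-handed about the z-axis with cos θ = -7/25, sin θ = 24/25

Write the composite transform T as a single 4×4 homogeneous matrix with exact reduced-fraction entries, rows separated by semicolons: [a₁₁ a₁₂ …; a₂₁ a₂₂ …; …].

T = [-7/25 -96/125 72/125 0; 24/25 -28/125 21/125 0; 0 -3/5 -4/5 0; 0 0 0 1]

T1 = [1 0 0 0; 0 4/5 -3/5 0; 0 3/5 4/5 0; 0 0 0 1]
T2·T1 = [1 0 0 0; 0 4/5 -3/5 0; 0 -3/5 -4/5 0; 0 0 0 1]
T3·…·T1 = [-7/25 -96/125 72/125 0; 24/25 -28/125 21/125 0; 0 -3/5 -4/5 0; 0 0 0 1]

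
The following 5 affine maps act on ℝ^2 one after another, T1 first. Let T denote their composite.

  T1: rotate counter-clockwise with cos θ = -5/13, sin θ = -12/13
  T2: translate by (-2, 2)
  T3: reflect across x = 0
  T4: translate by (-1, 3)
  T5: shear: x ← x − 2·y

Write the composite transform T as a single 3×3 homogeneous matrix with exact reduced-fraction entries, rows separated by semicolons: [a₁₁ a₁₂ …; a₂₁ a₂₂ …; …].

T1 = [-5/13 12/13 0; -12/13 -5/13 0; 0 0 1]
T2·T1 = [-5/13 12/13 -2; -12/13 -5/13 2; 0 0 1]
T3·…·T1 = [5/13 -12/13 2; -12/13 -5/13 2; 0 0 1]
T4·…·T1 = [5/13 -12/13 1; -12/13 -5/13 5; 0 0 1]
T5·…·T1 = [29/13 -2/13 -9; -12/13 -5/13 5; 0 0 1]

T = [29/13 -2/13 -9; -12/13 -5/13 5; 0 0 1]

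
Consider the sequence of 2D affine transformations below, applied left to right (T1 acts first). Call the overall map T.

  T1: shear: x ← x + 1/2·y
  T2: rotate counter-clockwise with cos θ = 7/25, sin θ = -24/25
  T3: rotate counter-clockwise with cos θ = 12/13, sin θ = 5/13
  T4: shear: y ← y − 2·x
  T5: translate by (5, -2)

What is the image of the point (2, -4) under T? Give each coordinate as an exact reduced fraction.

T(p) = (613/325, 558/325)

T1 shear: x ← x + 1/2·y: (2, -4) → (0, -4)
T2 rotate counter-clockwise with cos θ = 7/25, sin θ = -24/25: (0, -4) → (-96/25, -28/25)
T3 rotate counter-clockwise with cos θ = 12/13, sin θ = 5/13: (-96/25, -28/25) → (-1012/325, -816/325)
T4 shear: y ← y − 2·x: (-1012/325, -816/325) → (-1012/325, 1208/325)
T5 translate by (5, -2): (-1012/325, 1208/325) → (613/325, 558/325)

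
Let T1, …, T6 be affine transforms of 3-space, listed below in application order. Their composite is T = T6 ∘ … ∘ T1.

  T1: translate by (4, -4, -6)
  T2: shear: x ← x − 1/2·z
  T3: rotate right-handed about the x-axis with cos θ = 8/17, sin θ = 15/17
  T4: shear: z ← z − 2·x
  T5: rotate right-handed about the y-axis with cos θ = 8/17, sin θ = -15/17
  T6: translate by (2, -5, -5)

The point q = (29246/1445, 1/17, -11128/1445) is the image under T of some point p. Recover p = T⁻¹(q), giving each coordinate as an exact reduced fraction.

T1 = [1 0 0 4; 0 1 0 -4; 0 0 1 -6; 0 0 0 1]
T2·T1 = [1 0 -1/2 7; 0 1 0 -4; 0 0 1 -6; 0 0 0 1]
T3·…·T1 = [1 0 -1/2 7; 0 8/17 -15/17 58/17; 0 15/17 8/17 -108/17; 0 0 0 1]
T4·…·T1 = [1 0 -1/2 7; 0 8/17 -15/17 58/17; -2 15/17 25/17 -346/17; 0 0 0 1]
T5·…·T1 = [38/17 -225/289 -443/289 6142/289; 0 8/17 -15/17 58/17; -1/17 120/289 145/578 -983/289; 0 0 0 1]
T6·…·T1 = [38/17 -225/289 -443/289 6720/289; 0 8/17 -15/17 -27/17; -1/17 120/289 145/578 -2428/289; 0 0 0 1]
det M = 1; M⁻¹ = [140/289 -15/34 407/289 -77/578; 15/289 8/17 570/289 4656/289; 8/289 -15/17 304/289 1963/289; 0 0 0 1]
M⁻¹ · (29246/1445, 1/17, -11128/1445)ᵀ = (-6/5, 2, -4/5)ᵀ

p = (-6/5, 2, -4/5)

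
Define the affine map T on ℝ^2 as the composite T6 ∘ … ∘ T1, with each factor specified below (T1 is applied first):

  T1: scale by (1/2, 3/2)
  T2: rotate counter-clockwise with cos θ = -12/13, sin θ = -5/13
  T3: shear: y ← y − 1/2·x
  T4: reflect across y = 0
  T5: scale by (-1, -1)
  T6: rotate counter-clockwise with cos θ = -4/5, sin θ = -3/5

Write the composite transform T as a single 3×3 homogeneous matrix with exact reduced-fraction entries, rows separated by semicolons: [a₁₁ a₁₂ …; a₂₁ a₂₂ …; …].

T = [-9/26 -141/260 0; -4/13 219/130 0; 0 0 1]

T1 = [1/2 0 0; 0 3/2 0; 0 0 1]
T2·T1 = [-6/13 15/26 0; -5/26 -18/13 0; 0 0 1]
T3·…·T1 = [-6/13 15/26 0; 1/26 -87/52 0; 0 0 1]
T4·…·T1 = [-6/13 15/26 0; -1/26 87/52 0; 0 0 1]
T5·…·T1 = [6/13 -15/26 0; 1/26 -87/52 0; 0 0 1]
T6·…·T1 = [-9/26 -141/260 0; -4/13 219/130 0; 0 0 1]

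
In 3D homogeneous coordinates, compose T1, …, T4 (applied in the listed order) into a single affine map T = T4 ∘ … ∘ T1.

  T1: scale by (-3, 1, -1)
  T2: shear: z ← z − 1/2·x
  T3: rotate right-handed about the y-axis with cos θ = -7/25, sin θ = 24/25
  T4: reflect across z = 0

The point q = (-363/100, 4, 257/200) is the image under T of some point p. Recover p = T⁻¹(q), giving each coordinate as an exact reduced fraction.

T1 = [-3 0 0 0; 0 1 0 0; 0 0 -1 0; 0 0 0 1]
T2·T1 = [-3 0 0 0; 0 1 0 0; 3/2 0 -1 0; 0 0 0 1]
T3·…·T1 = [57/25 0 -24/25 0; 0 1 0 0; 123/50 0 7/25 0; 0 0 0 1]
T4·…·T1 = [57/25 0 -24/25 0; 0 1 0 0; -123/50 0 -7/25 0; 0 0 0 1]
det M = -3; M⁻¹ = [7/75 0 -8/25 0; 0 1 0 0; -41/50 0 -19/25 0; 0 0 0 1]
M⁻¹ · (-363/100, 4, 257/200)ᵀ = (-3/4, 4, 2)ᵀ

p = (-3/4, 4, 2)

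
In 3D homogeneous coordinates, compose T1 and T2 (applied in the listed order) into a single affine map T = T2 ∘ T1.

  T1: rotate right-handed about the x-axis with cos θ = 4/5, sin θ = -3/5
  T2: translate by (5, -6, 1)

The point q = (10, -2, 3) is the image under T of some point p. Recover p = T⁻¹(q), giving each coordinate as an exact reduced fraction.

T1 = [1 0 0 0; 0 4/5 3/5 0; 0 -3/5 4/5 0; 0 0 0 1]
T2·T1 = [1 0 0 5; 0 4/5 3/5 -6; 0 -3/5 4/5 1; 0 0 0 1]
det M = 1; M⁻¹ = [1 0 0 -5; 0 4/5 -3/5 27/5; 0 3/5 4/5 14/5; 0 0 0 1]
M⁻¹ · (10, -2, 3)ᵀ = (5, 2, 4)ᵀ

p = (5, 2, 4)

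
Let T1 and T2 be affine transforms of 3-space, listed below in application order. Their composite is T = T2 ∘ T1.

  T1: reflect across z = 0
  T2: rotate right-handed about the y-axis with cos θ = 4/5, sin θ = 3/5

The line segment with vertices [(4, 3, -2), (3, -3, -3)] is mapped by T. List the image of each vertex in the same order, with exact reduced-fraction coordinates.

image vertices: (22/5, 3, -4/5), (21/5, -3, 3/5)

T1 reflect across z = 0: (4, 3, -2) → (4, 3, 2); (3, -3, -3) → (3, -3, 3)
T2 rotate right-handed about the y-axis with cos θ = 4/5, sin θ = 3/5: (4, 3, 2) → (22/5, 3, -4/5); (3, -3, 3) → (21/5, -3, 3/5)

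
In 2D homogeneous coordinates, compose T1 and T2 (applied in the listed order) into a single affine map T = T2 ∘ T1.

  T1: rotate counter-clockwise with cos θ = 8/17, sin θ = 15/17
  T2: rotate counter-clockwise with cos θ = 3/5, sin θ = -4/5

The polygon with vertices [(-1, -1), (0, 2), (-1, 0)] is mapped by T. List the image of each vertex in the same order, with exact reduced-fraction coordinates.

image vertices: (-71/85, -97/85), (-26/85, 168/85), (-84/85, -13/85)

T1 rotate counter-clockwise with cos θ = 8/17, sin θ = 15/17: (-1, -1) → (7/17, -23/17); (0, 2) → (-30/17, 16/17); (-1, 0) → (-8/17, -15/17)
T2 rotate counter-clockwise with cos θ = 3/5, sin θ = -4/5: (7/17, -23/17) → (-71/85, -97/85); (-30/17, 16/17) → (-26/85, 168/85); (-8/17, -15/17) → (-84/85, -13/85)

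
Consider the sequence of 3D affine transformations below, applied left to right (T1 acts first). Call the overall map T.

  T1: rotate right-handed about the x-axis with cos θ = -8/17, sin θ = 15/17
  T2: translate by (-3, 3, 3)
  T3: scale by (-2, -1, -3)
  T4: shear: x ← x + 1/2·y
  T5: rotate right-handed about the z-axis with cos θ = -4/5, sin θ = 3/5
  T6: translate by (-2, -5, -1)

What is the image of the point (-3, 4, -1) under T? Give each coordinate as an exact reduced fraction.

T(p) = (-48/5, 16/5, -22)

T1 rotate right-handed about the x-axis with cos θ = -8/17, sin θ = 15/17: (-3, 4, -1) → (-3, -1, 4)
T2 translate by (-3, 3, 3): (-3, -1, 4) → (-6, 2, 7)
T3 scale by (-2, -1, -3): (-6, 2, 7) → (12, -2, -21)
T4 shear: x ← x + 1/2·y: (12, -2, -21) → (11, -2, -21)
T5 rotate right-handed about the z-axis with cos θ = -4/5, sin θ = 3/5: (11, -2, -21) → (-38/5, 41/5, -21)
T6 translate by (-2, -5, -1): (-38/5, 41/5, -21) → (-48/5, 16/5, -22)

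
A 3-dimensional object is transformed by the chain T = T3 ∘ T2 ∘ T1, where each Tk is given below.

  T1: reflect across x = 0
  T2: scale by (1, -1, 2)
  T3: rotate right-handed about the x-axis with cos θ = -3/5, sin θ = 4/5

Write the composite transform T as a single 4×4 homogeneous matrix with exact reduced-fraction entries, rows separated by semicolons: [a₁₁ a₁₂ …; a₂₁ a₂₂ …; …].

T = [-1 0 0 0; 0 3/5 -8/5 0; 0 -4/5 -6/5 0; 0 0 0 1]

T1 = [-1 0 0 0; 0 1 0 0; 0 0 1 0; 0 0 0 1]
T2·T1 = [-1 0 0 0; 0 -1 0 0; 0 0 2 0; 0 0 0 1]
T3·…·T1 = [-1 0 0 0; 0 3/5 -8/5 0; 0 -4/5 -6/5 0; 0 0 0 1]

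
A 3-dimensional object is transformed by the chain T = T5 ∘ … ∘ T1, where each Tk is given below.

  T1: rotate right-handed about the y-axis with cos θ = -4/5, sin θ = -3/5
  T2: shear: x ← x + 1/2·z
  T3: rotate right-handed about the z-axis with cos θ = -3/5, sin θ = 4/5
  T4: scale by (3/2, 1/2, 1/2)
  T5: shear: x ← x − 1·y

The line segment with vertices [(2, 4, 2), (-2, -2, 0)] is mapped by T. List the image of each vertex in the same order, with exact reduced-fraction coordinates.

T1 rotate right-handed about the y-axis with cos θ = -4/5, sin θ = -3/5: (2, 4, 2) → (-14/5, 4, -2/5); (-2, -2, 0) → (8/5, -2, -6/5)
T2 shear: x ← x + 1/2·z: (-14/5, 4, -2/5) → (-3, 4, -2/5); (8/5, -2, -6/5) → (1, -2, -6/5)
T3 rotate right-handed about the z-axis with cos θ = -3/5, sin θ = 4/5: (-3, 4, -2/5) → (-7/5, -24/5, -2/5); (1, -2, -6/5) → (1, 2, -6/5)
T4 scale by (3/2, 1/2, 1/2): (-7/5, -24/5, -2/5) → (-21/10, -12/5, -1/5); (1, 2, -6/5) → (3/2, 1, -3/5)
T5 shear: x ← x − 1·y: (-21/10, -12/5, -1/5) → (3/10, -12/5, -1/5); (3/2, 1, -3/5) → (1/2, 1, -3/5)

image vertices: (3/10, -12/5, -1/5), (1/2, 1, -3/5)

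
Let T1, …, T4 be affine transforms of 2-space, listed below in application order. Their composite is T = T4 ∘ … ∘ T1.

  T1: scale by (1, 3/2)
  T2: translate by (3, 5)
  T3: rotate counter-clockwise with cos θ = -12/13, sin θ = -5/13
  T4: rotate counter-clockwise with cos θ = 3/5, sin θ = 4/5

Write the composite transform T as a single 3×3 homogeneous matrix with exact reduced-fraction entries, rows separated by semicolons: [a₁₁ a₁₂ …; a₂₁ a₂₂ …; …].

T = [-16/65 189/130 267/65; -63/65 -24/65 -269/65; 0 0 1]

T1 = [1 0 0; 0 3/2 0; 0 0 1]
T2·T1 = [1 0 3; 0 3/2 5; 0 0 1]
T3·…·T1 = [-12/13 15/26 -11/13; -5/13 -18/13 -75/13; 0 0 1]
T4·…·T1 = [-16/65 189/130 267/65; -63/65 -24/65 -269/65; 0 0 1]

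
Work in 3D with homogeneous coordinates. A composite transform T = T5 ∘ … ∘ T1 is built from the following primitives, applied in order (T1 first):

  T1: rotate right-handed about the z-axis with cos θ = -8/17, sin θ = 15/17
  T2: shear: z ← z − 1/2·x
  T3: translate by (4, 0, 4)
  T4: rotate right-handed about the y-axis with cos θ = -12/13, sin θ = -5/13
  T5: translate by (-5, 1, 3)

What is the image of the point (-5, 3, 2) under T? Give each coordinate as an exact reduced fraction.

T(p) = (-4767/442, -82/17, -276/221)

T1 rotate right-handed about the z-axis with cos θ = -8/17, sin θ = 15/17: (-5, 3, 2) → (-5/17, -99/17, 2)
T2 shear: z ← z − 1/2·x: (-5/17, -99/17, 2) → (-5/17, -99/17, 73/34)
T3 translate by (4, 0, 4): (-5/17, -99/17, 73/34) → (63/17, -99/17, 209/34)
T4 rotate right-handed about the y-axis with cos θ = -12/13, sin θ = -5/13: (63/17, -99/17, 209/34) → (-2557/442, -99/17, -939/221)
T5 translate by (-5, 1, 3): (-2557/442, -99/17, -939/221) → (-4767/442, -82/17, -276/221)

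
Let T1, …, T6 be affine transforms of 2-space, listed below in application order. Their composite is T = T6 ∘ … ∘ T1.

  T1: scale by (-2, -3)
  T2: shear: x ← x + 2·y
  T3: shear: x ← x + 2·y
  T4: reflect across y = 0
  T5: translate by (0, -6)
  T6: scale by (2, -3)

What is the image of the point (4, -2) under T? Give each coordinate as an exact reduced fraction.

T(p) = (32, 36)

T1 scale by (-2, -3): (4, -2) → (-8, 6)
T2 shear: x ← x + 2·y: (-8, 6) → (4, 6)
T3 shear: x ← x + 2·y: (4, 6) → (16, 6)
T4 reflect across y = 0: (16, 6) → (16, -6)
T5 translate by (0, -6): (16, -6) → (16, -12)
T6 scale by (2, -3): (16, -12) → (32, 36)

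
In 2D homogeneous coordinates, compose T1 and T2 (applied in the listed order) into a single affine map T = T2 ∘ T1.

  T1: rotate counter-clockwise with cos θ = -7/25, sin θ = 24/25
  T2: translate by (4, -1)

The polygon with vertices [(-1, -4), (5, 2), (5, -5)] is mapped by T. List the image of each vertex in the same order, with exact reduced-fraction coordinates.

T1 rotate counter-clockwise with cos θ = -7/25, sin θ = 24/25: (-1, -4) → (103/25, 4/25); (5, 2) → (-83/25, 106/25); (5, -5) → (17/5, 31/5)
T2 translate by (4, -1): (103/25, 4/25) → (203/25, -21/25); (-83/25, 106/25) → (17/25, 81/25); (17/5, 31/5) → (37/5, 26/5)

image vertices: (203/25, -21/25), (17/25, 81/25), (37/5, 26/5)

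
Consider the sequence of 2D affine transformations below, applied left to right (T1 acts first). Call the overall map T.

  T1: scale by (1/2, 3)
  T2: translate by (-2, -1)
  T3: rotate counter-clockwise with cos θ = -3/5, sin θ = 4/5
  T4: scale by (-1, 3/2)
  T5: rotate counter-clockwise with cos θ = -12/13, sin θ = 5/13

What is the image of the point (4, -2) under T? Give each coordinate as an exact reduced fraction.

T1 scale by (1/2, 3): (4, -2) → (2, -6)
T2 translate by (-2, -1): (2, -6) → (0, -7)
T3 rotate counter-clockwise with cos θ = -3/5, sin θ = 4/5: (0, -7) → (28/5, 21/5)
T4 scale by (-1, 3/2): (28/5, 21/5) → (-28/5, 63/10)
T5 rotate counter-clockwise with cos θ = -12/13, sin θ = 5/13: (-28/5, 63/10) → (357/130, -518/65)

T(p) = (357/130, -518/65)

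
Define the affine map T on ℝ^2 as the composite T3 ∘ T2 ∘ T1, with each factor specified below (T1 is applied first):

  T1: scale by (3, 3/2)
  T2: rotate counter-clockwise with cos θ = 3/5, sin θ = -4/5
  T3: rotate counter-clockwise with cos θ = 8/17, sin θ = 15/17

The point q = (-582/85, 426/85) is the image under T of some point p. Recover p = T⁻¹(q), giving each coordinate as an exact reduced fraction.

T1 = [3 0 0; 0 3/2 0; 0 0 1]
T2·T1 = [9/5 6/5 0; -12/5 9/10 0; 0 0 1]
T3·…·T1 = [252/85 -39/170 0; 39/85 126/85 0; 0 0 1]
det M = 9/2; M⁻¹ = [28/85 13/255 0; -26/255 56/85 0; 0 0 1]
M⁻¹ · (-582/85, 426/85)ᵀ = (-2, 4)ᵀ

p = (-2, 4)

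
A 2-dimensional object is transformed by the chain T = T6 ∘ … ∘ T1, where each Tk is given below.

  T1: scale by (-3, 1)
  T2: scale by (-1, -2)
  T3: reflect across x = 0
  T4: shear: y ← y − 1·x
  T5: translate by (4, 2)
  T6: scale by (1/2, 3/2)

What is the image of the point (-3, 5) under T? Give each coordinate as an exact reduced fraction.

T1 scale by (-3, 1): (-3, 5) → (9, 5)
T2 scale by (-1, -2): (9, 5) → (-9, -10)
T3 reflect across x = 0: (-9, -10) → (9, -10)
T4 shear: y ← y − 1·x: (9, -10) → (9, -19)
T5 translate by (4, 2): (9, -19) → (13, -17)
T6 scale by (1/2, 3/2): (13, -17) → (13/2, -51/2)

T(p) = (13/2, -51/2)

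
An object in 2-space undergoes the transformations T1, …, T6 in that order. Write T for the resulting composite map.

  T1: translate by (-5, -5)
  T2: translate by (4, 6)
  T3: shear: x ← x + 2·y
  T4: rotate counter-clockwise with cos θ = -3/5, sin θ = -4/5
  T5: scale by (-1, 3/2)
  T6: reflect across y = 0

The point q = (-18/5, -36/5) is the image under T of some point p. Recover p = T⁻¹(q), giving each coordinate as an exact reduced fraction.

p = (-5, -1)

T1 = [1 0 -5; 0 1 -5; 0 0 1]
T2·T1 = [1 0 -1; 0 1 1; 0 0 1]
T3·…·T1 = [1 2 1; 0 1 1; 0 0 1]
T4·…·T1 = [-3/5 -2/5 1/5; -4/5 -11/5 -7/5; 0 0 1]
T5·…·T1 = [3/5 2/5 -1/5; -6/5 -33/10 -21/10; 0 0 1]
T6·…·T1 = [3/5 2/5 -1/5; 6/5 33/10 21/10; 0 0 1]
det M = 3/2; M⁻¹ = [11/5 -4/15 1; -4/5 2/5 -1; 0 0 1]
M⁻¹ · (-18/5, -36/5)ᵀ = (-5, -1)ᵀ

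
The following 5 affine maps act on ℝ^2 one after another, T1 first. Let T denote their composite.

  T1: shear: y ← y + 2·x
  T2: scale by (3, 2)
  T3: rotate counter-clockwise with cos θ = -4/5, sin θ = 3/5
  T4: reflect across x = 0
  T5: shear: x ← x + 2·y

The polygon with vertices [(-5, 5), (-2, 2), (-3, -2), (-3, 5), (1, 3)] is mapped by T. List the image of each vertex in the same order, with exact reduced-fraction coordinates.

T1 shear: y ← y + 2·x: (-5, 5) → (-5, -5); (-2, 2) → (-2, -2); (-3, -2) → (-3, -8); (-3, 5) → (-3, -1); (1, 3) → (1, 5)
T2 scale by (3, 2): (-5, -5) → (-15, -10); (-2, -2) → (-6, -4); (-3, -8) → (-9, -16); (-3, -1) → (-9, -2); (1, 5) → (3, 10)
T3 rotate counter-clockwise with cos θ = -4/5, sin θ = 3/5: (-15, -10) → (18, -1); (-6, -4) → (36/5, -2/5); (-9, -16) → (84/5, 37/5); (-9, -2) → (42/5, -19/5); (3, 10) → (-42/5, -31/5)
T4 reflect across x = 0: (18, -1) → (-18, -1); (36/5, -2/5) → (-36/5, -2/5); (84/5, 37/5) → (-84/5, 37/5); (42/5, -19/5) → (-42/5, -19/5); (-42/5, -31/5) → (42/5, -31/5)
T5 shear: x ← x + 2·y: (-18, -1) → (-20, -1); (-36/5, -2/5) → (-8, -2/5); (-84/5, 37/5) → (-2, 37/5); (-42/5, -19/5) → (-16, -19/5); (42/5, -31/5) → (-4, -31/5)

image vertices: (-20, -1), (-8, -2/5), (-2, 37/5), (-16, -19/5), (-4, -31/5)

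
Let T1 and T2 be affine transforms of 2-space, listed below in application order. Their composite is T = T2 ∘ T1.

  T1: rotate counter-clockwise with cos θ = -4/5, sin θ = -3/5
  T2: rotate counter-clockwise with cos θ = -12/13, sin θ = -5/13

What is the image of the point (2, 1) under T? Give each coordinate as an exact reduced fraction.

T(p) = (2/13, 29/13)

T1 rotate counter-clockwise with cos θ = -4/5, sin θ = -3/5: (2, 1) → (-1, -2)
T2 rotate counter-clockwise with cos θ = -12/13, sin θ = -5/13: (-1, -2) → (2/13, 29/13)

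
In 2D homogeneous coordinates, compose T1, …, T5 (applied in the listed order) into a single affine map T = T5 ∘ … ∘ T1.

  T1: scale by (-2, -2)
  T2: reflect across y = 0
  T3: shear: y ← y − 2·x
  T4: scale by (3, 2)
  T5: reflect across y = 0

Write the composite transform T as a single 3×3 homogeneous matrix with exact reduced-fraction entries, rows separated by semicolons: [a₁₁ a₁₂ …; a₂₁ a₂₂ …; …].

T = [-6 0 0; -8 -4 0; 0 0 1]

T1 = [-2 0 0; 0 -2 0; 0 0 1]
T2·T1 = [-2 0 0; 0 2 0; 0 0 1]
T3·…·T1 = [-2 0 0; 4 2 0; 0 0 1]
T4·…·T1 = [-6 0 0; 8 4 0; 0 0 1]
T5·…·T1 = [-6 0 0; -8 -4 0; 0 0 1]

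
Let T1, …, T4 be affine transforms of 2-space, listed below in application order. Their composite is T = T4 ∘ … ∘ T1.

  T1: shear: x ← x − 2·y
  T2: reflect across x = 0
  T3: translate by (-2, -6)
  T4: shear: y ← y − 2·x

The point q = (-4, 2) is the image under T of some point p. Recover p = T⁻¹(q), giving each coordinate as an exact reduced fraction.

T1 = [1 -2 0; 0 1 0; 0 0 1]
T2·T1 = [-1 2 0; 0 1 0; 0 0 1]
T3·…·T1 = [-1 2 -2; 0 1 -6; 0 0 1]
T4·…·T1 = [-1 2 -2; 2 -3 -2; 0 0 1]
det M = -1; M⁻¹ = [3 2 10; 2 1 6; 0 0 1]
M⁻¹ · (-4, 2)ᵀ = (2, 0)ᵀ

p = (2, 0)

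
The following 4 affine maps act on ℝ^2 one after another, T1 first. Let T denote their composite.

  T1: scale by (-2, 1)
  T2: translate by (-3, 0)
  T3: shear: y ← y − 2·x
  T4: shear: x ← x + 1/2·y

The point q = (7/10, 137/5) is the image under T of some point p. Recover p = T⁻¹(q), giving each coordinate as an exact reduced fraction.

T1 = [-2 0 0; 0 1 0; 0 0 1]
T2·T1 = [-2 0 -3; 0 1 0; 0 0 1]
T3·…·T1 = [-2 0 -3; 4 1 6; 0 0 1]
T4·…·T1 = [0 1/2 0; 4 1 6; 0 0 1]
det M = -2; M⁻¹ = [-1/2 1/4 -3/2; 2 0 0; 0 0 1]
M⁻¹ · (7/10, 137/5)ᵀ = (5, 7/5)ᵀ

p = (5, 7/5)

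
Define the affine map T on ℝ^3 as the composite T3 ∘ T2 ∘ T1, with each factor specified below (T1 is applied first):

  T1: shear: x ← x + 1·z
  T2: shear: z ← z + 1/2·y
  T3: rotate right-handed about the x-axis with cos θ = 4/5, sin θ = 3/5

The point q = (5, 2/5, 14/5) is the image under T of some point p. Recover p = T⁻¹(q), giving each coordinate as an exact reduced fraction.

T1 = [1 0 1 0; 0 1 0 0; 0 0 1 0; 0 0 0 1]
T2·T1 = [1 0 1 0; 0 1 0 0; 0 1/2 1 0; 0 0 0 1]
T3·…·T1 = [1 0 1 0; 0 1/2 -3/5 0; 0 1 4/5 0; 0 0 0 1]
det M = 1; M⁻¹ = [1 1 -1/2 0; 0 4/5 3/5 0; 0 -1 1/2 0; 0 0 0 1]
M⁻¹ · (5, 2/5, 14/5)ᵀ = (4, 2, 1)ᵀ

p = (4, 2, 1)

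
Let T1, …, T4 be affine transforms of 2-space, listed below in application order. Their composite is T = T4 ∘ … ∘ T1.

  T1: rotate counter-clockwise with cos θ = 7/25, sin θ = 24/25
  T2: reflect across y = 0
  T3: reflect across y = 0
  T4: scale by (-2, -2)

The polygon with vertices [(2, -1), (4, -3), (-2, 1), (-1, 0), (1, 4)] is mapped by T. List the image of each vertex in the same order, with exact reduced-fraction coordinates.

T1 rotate counter-clockwise with cos θ = 7/25, sin θ = 24/25: (2, -1) → (38/25, 41/25); (4, -3) → (4, 3); (-2, 1) → (-38/25, -41/25); (-1, 0) → (-7/25, -24/25); (1, 4) → (-89/25, 52/25)
T2 reflect across y = 0: (38/25, 41/25) → (38/25, -41/25); (4, 3) → (4, -3); (-38/25, -41/25) → (-38/25, 41/25); (-7/25, -24/25) → (-7/25, 24/25); (-89/25, 52/25) → (-89/25, -52/25)
T3 reflect across y = 0: (38/25, -41/25) → (38/25, 41/25); (4, -3) → (4, 3); (-38/25, 41/25) → (-38/25, -41/25); (-7/25, 24/25) → (-7/25, -24/25); (-89/25, -52/25) → (-89/25, 52/25)
T4 scale by (-2, -2): (38/25, 41/25) → (-76/25, -82/25); (4, 3) → (-8, -6); (-38/25, -41/25) → (76/25, 82/25); (-7/25, -24/25) → (14/25, 48/25); (-89/25, 52/25) → (178/25, -104/25)

image vertices: (-76/25, -82/25), (-8, -6), (76/25, 82/25), (14/25, 48/25), (178/25, -104/25)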